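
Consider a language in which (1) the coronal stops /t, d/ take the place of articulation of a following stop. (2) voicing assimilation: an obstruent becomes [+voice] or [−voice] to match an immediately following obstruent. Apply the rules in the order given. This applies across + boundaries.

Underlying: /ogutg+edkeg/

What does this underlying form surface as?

Rule 1: /t/ before /g/ (velar) → [k]
Rule 1: /d/ before /k/ (velar) → [g]
After rule 1: ogukg+egkeg
Rule 2: /k/ before /g/ (voiced) → [g]
Rule 2: /g/ before /k/ (voiceless) → [k]

[ogugg+ekkeg]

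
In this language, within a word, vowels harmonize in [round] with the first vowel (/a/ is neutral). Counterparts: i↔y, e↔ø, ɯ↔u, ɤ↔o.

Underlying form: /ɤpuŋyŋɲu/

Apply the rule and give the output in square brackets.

/u/ harmonizes with /ɤ/ ([-round]) → [ɯ]
/y/ harmonizes with /ɤ/ ([-round]) → [i]
/u/ harmonizes with /ɤ/ ([-round]) → [ɯ]

[ɤpɯŋiŋɲɯ]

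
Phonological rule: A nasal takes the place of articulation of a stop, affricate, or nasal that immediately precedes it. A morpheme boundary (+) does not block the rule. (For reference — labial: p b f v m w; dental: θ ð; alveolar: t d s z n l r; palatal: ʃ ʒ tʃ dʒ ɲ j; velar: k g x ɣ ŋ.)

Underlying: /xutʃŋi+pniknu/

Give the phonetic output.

/ŋ/ after /tʃ/ (palatal) → [ɲ]
/n/ after /p/ (labial) → [m]
/n/ after /k/ (velar) → [ŋ]

[xutʃɲi+pmikŋu]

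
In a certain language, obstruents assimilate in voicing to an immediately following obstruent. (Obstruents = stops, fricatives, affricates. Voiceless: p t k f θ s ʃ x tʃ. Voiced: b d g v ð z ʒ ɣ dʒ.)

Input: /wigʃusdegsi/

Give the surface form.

[wikʃuzdeksi]

/g/ before /ʃ/ (voiceless) → [k]
/s/ before /d/ (voiced) → [z]
/g/ before /s/ (voiceless) → [k]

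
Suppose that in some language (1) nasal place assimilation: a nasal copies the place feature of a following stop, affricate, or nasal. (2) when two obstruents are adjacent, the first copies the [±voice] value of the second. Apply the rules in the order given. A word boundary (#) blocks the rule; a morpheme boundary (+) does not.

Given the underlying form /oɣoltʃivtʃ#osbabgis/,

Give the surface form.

Rule 1: no segment meets the rule's conditions; no change.
After rule 1: oɣoltʃivtʃ#osbabgis
Rule 2: /v/ before /tʃ/ (voiceless) → [f]
Rule 2: /s/ before /b/ (voiced) → [z]

[oɣoltʃiftʃ#ozbabgis]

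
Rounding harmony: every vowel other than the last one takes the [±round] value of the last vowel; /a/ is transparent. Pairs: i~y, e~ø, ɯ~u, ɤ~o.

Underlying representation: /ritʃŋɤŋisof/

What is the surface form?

/i/ harmonizes with /o/ ([+round]) → [y]
/ɤ/ harmonizes with /o/ ([+round]) → [o]
/i/ harmonizes with /o/ ([+round]) → [y]

[rytʃŋoŋysof]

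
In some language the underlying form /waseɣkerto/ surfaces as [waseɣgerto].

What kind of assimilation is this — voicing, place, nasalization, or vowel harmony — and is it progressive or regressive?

voicing assimilation, progressive

/k/→[g].
Each target copies a feature from the preceding segment, so the direction is progressive.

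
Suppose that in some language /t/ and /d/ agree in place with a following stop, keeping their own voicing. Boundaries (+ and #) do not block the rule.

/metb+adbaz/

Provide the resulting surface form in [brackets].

/t/ before /b/ (labial) → [p]
/d/ before /b/ (labial) → [b]

[mepb+abbaz]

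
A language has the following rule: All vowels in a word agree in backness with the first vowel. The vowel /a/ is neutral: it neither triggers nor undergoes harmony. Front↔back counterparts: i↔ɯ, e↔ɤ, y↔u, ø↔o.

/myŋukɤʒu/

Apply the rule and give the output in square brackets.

[myŋykeʒy]

/u/ harmonizes with /y/ ([-back]) → [y]
/ɤ/ harmonizes with /y/ ([-back]) → [e]
/u/ harmonizes with /y/ ([-back]) → [y]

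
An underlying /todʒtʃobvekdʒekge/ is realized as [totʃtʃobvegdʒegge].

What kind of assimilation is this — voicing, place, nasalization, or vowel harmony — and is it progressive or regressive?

/dʒ/→[tʃ] /k/→[g] /k/→[g].
Each target copies a feature from the following segment, so the direction is regressive.

voicing assimilation, regressive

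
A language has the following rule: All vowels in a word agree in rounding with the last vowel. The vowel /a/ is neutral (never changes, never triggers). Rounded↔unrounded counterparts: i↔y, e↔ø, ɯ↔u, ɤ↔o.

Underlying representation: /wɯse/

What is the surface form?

no segment meets the rule's conditions; no change.

[wɯse]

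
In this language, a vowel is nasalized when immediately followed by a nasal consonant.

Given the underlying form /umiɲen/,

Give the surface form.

[ũmĩɲẽn]

/u/ before nasal /m/ → [ũ]
/i/ before nasal /ɲ/ → [ĩ]
/e/ before nasal /n/ → [ẽ]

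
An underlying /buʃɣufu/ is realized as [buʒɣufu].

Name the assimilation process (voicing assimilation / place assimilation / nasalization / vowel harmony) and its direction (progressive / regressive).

voicing assimilation, regressive

/ʃ/→[ʒ].
Each target copies a feature from the following segment, so the direction is regressive.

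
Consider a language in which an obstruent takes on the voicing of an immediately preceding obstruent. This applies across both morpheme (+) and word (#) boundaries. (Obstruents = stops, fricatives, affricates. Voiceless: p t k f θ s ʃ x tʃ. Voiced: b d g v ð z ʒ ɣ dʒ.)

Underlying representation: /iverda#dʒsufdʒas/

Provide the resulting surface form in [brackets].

/s/ after /dʒ/ (voiced) → [z]
/dʒ/ after /f/ (voiceless) → [tʃ]

[iverda#dʒzuftʃas]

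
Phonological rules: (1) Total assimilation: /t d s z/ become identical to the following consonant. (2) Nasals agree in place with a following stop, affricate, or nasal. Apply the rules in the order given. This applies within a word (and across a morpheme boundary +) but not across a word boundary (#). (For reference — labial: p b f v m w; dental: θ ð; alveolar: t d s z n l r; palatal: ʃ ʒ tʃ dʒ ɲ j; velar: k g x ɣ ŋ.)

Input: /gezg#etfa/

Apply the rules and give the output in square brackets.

[gegg#effa]

Rule 1: /z/ before /g/ → [g] (total assimilation)
Rule 1: /t/ before /f/ → [f] (total assimilation)
After rule 1: gegg#effa
Rule 2: no segment meets the rule's conditions; no change.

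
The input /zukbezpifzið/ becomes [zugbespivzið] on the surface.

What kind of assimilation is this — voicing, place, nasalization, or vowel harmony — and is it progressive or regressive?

/k/→[g] /z/→[s] /f/→[v].
Each target copies a feature from the following segment, so the direction is regressive.

voicing assimilation, regressive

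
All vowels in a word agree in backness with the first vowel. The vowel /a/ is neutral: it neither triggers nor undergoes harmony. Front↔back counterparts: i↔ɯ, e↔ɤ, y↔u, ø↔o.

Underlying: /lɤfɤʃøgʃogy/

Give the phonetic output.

/ø/ harmonizes with /ɤ/ ([+back]) → [o]
/y/ harmonizes with /ɤ/ ([+back]) → [u]

[lɤfɤʃogʃogu]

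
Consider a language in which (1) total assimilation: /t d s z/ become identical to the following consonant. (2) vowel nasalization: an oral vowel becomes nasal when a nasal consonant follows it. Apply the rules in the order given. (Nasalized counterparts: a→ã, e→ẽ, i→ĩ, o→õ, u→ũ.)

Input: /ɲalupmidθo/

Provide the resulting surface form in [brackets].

[ɲalupmiθθo]

Rule 1: /d/ before /θ/ → [θ] (total assimilation)
After rule 1: ɲalupmiθθo
Rule 2: no segment meets the rule's conditions; no change.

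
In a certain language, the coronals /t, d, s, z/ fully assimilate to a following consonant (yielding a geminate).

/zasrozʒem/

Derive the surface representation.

/s/ before /r/ → [r] (total assimilation)
/z/ before /ʒ/ → [ʒ] (total assimilation)

[zarroʒʒem]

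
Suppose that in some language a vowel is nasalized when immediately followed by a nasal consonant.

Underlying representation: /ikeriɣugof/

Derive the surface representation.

[ikeriɣugof]

no segment meets the rule's conditions; no change.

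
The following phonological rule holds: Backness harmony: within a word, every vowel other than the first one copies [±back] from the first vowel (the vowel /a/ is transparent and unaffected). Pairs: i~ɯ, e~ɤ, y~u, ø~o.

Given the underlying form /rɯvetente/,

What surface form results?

[rɯvɤtɤntɤ]

/e/ harmonizes with /ɯ/ ([+back]) → [ɤ]
/e/ harmonizes with /ɯ/ ([+back]) → [ɤ]
/e/ harmonizes with /ɯ/ ([+back]) → [ɤ]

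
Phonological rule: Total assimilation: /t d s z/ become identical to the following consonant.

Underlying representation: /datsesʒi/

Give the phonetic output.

/t/ before /s/ → [s] (total assimilation)
/s/ before /ʒ/ → [ʒ] (total assimilation)

[dasseʒʒi]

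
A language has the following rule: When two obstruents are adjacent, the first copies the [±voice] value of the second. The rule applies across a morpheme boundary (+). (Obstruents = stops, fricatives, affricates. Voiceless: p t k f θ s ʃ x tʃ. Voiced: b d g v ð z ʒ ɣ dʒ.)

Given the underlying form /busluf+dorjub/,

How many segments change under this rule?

/f/ before /d/ (voiced) → [v]
1 segment changes.

1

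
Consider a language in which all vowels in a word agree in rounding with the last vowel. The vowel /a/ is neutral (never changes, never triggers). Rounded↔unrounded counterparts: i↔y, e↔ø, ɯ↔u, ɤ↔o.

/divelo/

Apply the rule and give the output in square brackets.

/i/ harmonizes with /o/ ([+round]) → [y]
/e/ harmonizes with /o/ ([+round]) → [ø]

[dyvølo]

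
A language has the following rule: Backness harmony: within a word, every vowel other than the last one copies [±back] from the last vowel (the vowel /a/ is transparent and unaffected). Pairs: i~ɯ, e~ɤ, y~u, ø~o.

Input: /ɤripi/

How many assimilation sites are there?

1

/ɤ/ harmonizes with /i/ ([-back]) → [e]
1 segment changes.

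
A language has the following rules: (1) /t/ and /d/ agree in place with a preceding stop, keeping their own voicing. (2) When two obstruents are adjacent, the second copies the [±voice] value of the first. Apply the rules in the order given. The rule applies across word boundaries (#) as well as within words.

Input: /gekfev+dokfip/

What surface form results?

Rule 1: no segment meets the rule's conditions; no change.
After rule 1: gekfev+dokfip
Rule 2: no segment meets the rule's conditions; no change.

[gekfev+dokfip]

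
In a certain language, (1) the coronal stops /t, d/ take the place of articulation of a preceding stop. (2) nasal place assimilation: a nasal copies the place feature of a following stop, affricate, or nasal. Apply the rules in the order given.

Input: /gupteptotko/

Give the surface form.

Rule 1: /t/ after /p/ (labial) → [p]
Rule 1: /t/ after /p/ (labial) → [p]
After rule 1: guppeppotko
Rule 2: no segment meets the rule's conditions; no change.

[guppeppotko]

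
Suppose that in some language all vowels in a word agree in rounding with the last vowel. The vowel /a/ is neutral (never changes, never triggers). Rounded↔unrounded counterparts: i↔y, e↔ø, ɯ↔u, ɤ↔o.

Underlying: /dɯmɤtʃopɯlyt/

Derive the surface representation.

/ɯ/ harmonizes with /y/ ([+round]) → [u]
/ɤ/ harmonizes with /y/ ([+round]) → [o]
/ɯ/ harmonizes with /y/ ([+round]) → [u]

[dumotʃopulyt]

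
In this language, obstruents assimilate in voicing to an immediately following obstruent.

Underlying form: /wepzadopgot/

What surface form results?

/p/ before /z/ (voiced) → [b]
/p/ before /g/ (voiced) → [b]

[webzadobgot]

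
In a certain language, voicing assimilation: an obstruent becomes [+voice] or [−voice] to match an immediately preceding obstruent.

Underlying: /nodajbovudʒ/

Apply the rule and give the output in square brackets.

[nodajbovudʒ]

no segment meets the rule's conditions; no change.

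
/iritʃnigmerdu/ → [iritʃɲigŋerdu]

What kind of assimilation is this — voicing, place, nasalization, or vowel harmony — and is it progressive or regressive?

/n/→[ɲ] /m/→[ŋ].
Each target copies a feature from the preceding segment, so the direction is progressive.

place assimilation, progressive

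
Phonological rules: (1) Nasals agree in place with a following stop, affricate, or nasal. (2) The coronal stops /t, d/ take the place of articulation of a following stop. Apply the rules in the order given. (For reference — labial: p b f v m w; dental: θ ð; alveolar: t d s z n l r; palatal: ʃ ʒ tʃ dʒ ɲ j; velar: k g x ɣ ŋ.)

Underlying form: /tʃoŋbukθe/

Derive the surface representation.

Rule 1: /ŋ/ before /b/ (labial) → [m]
After rule 1: tʃombukθe
Rule 2: no segment meets the rule's conditions; no change.

[tʃombukθe]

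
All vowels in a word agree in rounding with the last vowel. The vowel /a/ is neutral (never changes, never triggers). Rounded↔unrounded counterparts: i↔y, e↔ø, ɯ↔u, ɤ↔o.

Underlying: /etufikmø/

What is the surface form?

/e/ harmonizes with /ø/ ([+round]) → [ø]
/i/ harmonizes with /ø/ ([+round]) → [y]

[øtufykmø]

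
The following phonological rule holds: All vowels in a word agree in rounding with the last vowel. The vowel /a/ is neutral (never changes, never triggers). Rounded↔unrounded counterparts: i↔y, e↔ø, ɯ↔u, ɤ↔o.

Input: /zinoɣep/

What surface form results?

/o/ harmonizes with /e/ ([-round]) → [ɤ]

[zinɤɣep]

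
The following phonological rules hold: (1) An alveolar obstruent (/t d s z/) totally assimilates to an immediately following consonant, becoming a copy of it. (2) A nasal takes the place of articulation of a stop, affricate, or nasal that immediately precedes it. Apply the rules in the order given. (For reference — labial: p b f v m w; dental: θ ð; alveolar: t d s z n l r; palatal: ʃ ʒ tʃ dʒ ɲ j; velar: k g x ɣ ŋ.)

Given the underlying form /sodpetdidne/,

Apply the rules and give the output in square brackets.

[soppeddinne]

Rule 1: /d/ before /p/ → [p] (total assimilation)
Rule 1: /t/ before /d/ → [d] (total assimilation)
Rule 1: /d/ before /n/ → [n] (total assimilation)
After rule 1: soppeddinne
Rule 2: no segment meets the rule's conditions; no change.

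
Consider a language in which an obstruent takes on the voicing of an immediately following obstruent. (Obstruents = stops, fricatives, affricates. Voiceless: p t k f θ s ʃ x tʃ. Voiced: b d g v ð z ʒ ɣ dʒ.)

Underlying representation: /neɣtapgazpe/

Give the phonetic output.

[nextabgaspe]

/ɣ/ before /t/ (voiceless) → [x]
/p/ before /g/ (voiced) → [b]
/z/ before /p/ (voiceless) → [s]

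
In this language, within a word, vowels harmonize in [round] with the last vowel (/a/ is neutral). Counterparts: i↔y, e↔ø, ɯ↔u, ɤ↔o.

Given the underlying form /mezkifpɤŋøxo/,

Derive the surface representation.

/e/ harmonizes with /o/ ([+round]) → [ø]
/i/ harmonizes with /o/ ([+round]) → [y]
/ɤ/ harmonizes with /o/ ([+round]) → [o]

[møzkyfpoŋøxo]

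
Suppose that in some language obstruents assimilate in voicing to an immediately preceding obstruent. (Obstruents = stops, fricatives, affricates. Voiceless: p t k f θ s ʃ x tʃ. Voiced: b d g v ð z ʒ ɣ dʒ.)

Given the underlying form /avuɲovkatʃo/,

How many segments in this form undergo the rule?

1

/k/ after /v/ (voiced) → [g]
1 segment changes.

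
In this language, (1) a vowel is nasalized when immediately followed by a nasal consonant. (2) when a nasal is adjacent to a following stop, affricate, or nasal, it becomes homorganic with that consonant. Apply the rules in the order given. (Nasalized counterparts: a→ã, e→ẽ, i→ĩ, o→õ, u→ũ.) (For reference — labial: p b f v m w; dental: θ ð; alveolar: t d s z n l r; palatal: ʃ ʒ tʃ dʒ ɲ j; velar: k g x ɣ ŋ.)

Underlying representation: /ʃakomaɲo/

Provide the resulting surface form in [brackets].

[ʃakõmãɲo]

Rule 1: /o/ before nasal /m/ → [õ]
Rule 1: /a/ before nasal /ɲ/ → [ã]
After rule 1: ʃakõmãɲo
Rule 2: no segment meets the rule's conditions; no change.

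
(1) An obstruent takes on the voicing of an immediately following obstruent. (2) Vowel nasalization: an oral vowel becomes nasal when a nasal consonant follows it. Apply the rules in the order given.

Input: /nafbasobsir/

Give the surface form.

Rule 1: /f/ before /b/ (voiced) → [v]
Rule 1: /b/ before /s/ (voiceless) → [p]
After rule 1: navbasopsir
Rule 2: no segment meets the rule's conditions; no change.

[navbasopsir]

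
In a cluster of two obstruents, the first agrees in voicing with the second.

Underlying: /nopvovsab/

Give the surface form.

/p/ before /v/ (voiced) → [b]
/v/ before /s/ (voiceless) → [f]

[nobvofsab]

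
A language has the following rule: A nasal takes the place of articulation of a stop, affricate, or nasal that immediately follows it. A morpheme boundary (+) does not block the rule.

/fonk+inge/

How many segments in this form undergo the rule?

2

/n/ before /k/ (velar) → [ŋ]
/n/ before /g/ (velar) → [ŋ]
2 segments change.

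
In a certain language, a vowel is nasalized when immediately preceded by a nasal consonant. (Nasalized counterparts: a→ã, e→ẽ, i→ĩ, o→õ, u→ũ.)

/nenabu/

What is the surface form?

[nẽnãbu]

/e/ after nasal /n/ → [ẽ]
/a/ after nasal /n/ → [ã]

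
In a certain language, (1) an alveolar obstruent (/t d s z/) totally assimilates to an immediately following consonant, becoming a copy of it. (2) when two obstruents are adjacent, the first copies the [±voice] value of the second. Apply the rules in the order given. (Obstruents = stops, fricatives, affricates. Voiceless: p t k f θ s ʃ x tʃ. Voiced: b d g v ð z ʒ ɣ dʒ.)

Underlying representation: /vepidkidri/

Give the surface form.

Rule 1: /d/ before /k/ → [k] (total assimilation)
Rule 1: /d/ before /r/ → [r] (total assimilation)
After rule 1: vepikkirri
Rule 2: no segment meets the rule's conditions; no change.

[vepikkirri]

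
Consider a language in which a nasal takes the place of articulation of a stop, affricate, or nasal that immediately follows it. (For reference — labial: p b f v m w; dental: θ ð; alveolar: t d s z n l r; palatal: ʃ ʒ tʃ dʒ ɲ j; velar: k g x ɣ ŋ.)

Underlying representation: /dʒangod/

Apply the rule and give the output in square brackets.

[dʒaŋgod]

/n/ before /g/ (velar) → [ŋ]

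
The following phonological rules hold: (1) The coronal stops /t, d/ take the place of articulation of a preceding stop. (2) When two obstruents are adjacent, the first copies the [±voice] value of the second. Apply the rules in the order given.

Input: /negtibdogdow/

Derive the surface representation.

[nekkibboggow]

Rule 1: /t/ after /g/ (velar) → [k]
Rule 1: /d/ after /b/ (labial) → [b]
Rule 1: /d/ after /g/ (velar) → [g]
After rule 1: negkibboggow
Rule 2: /g/ before /k/ (voiceless) → [k]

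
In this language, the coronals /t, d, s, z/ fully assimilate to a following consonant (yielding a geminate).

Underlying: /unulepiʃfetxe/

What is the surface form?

[unulepiʃfexxe]

/t/ before /x/ → [x] (total assimilation)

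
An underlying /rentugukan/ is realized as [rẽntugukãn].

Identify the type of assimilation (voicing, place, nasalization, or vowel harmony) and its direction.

nasalization, regressive

/e/→[ẽ] /a/→[ã].
Each target copies a feature from the following segment, so the direction is regressive.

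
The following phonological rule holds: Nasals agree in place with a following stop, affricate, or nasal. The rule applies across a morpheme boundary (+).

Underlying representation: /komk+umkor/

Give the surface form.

/m/ before /k/ (velar) → [ŋ]
/m/ before /k/ (velar) → [ŋ]

[koŋk+uŋkor]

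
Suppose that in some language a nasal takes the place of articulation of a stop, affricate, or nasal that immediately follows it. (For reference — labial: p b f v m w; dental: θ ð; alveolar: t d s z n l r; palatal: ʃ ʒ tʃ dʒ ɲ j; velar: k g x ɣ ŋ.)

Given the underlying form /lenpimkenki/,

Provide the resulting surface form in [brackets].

[lempiŋkeŋki]

/n/ before /p/ (labial) → [m]
/m/ before /k/ (velar) → [ŋ]
/n/ before /k/ (velar) → [ŋ]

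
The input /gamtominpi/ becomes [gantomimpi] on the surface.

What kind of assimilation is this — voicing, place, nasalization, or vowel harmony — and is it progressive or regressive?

place assimilation, regressive

/m/→[n] /n/→[m].
Each target copies a feature from the following segment, so the direction is regressive.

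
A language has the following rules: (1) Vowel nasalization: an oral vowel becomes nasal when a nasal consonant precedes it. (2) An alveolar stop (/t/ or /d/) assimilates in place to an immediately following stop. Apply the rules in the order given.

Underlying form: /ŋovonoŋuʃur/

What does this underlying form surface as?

[ŋõvonõŋũʃur]

Rule 1: /o/ after nasal /ŋ/ → [õ]
Rule 1: /o/ after nasal /n/ → [õ]
Rule 1: /u/ after nasal /ŋ/ → [ũ]
After rule 1: ŋõvonõŋũʃur
Rule 2: no segment meets the rule's conditions; no change.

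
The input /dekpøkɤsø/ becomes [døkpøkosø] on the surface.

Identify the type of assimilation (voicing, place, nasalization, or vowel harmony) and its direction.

vowel harmony, regressive

/e/→[ø] /ɤ/→[o].
Vowels agree with the last vowel, so the harmony is regressive.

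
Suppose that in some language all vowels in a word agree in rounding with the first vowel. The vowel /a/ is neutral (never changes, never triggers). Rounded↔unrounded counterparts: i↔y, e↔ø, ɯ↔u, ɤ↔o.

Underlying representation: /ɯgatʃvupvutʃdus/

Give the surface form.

/u/ harmonizes with /ɯ/ ([-round]) → [ɯ]
/u/ harmonizes with /ɯ/ ([-round]) → [ɯ]
/u/ harmonizes with /ɯ/ ([-round]) → [ɯ]

[ɯgatʃvɯpvɯtʃdɯs]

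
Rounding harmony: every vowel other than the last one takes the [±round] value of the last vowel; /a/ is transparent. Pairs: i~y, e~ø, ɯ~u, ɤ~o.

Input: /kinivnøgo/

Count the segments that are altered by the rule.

2

/i/ harmonizes with /o/ ([+round]) → [y]
/i/ harmonizes with /o/ ([+round]) → [y]
2 segments change.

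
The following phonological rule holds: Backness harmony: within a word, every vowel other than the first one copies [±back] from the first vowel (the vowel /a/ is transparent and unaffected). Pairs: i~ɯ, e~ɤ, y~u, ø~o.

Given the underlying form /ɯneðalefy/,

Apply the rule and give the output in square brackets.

[ɯnɤðalɤfu]

/e/ harmonizes with /ɯ/ ([+back]) → [ɤ]
/e/ harmonizes with /ɯ/ ([+back]) → [ɤ]
/y/ harmonizes with /ɯ/ ([+back]) → [u]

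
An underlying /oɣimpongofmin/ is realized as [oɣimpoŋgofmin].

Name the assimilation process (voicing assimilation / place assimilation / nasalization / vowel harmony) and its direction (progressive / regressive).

place assimilation, regressive

/n/→[ŋ].
Each target copies a feature from the following segment, so the direction is regressive.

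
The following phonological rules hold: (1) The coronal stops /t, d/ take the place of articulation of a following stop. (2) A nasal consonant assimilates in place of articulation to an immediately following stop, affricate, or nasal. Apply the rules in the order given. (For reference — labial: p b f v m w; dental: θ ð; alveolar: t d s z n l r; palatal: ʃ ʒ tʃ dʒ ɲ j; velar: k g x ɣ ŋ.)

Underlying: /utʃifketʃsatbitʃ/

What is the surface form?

Rule 1: /t/ before /b/ (labial) → [p]
After rule 1: utʃifketʃsapbitʃ
Rule 2: no segment meets the rule's conditions; no change.

[utʃifketʃsapbitʃ]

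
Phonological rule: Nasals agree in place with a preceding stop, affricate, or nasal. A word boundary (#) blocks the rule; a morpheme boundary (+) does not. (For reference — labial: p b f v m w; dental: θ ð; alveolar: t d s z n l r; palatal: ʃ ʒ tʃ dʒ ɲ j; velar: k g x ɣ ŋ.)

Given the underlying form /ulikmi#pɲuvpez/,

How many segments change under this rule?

2

/m/ after /k/ (velar) → [ŋ]
/ɲ/ after /p/ (labial) → [m]
2 segments change.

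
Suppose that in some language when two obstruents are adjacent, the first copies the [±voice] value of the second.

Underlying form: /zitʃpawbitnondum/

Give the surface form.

no segment meets the rule's conditions; no change.

[zitʃpawbitnondum]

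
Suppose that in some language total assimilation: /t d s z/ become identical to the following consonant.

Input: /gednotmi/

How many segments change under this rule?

/d/ before /n/ → [n] (total assimilation)
/t/ before /m/ → [m] (total assimilation)
2 segments change.

2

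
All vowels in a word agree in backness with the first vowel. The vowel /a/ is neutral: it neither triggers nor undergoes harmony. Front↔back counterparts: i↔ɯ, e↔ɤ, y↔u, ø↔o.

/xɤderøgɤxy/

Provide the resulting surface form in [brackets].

/e/ harmonizes with /ɤ/ ([+back]) → [ɤ]
/ø/ harmonizes with /ɤ/ ([+back]) → [o]
/y/ harmonizes with /ɤ/ ([+back]) → [u]

[xɤdɤrogɤxu]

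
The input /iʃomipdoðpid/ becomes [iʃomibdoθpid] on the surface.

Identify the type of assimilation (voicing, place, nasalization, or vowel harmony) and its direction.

/p/→[b] /ð/→[θ].
Each target copies a feature from the following segment, so the direction is regressive.

voicing assimilation, regressive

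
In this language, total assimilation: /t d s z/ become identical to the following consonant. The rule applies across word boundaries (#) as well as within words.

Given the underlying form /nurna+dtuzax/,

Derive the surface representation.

[nurna+ttuzax]

/d/ before /t/ → [t] (total assimilation)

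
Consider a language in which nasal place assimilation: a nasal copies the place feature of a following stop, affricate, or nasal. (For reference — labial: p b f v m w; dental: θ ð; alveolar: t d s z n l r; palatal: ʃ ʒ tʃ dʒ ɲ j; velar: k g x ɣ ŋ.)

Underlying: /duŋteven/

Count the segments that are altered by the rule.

/ŋ/ before /t/ (alveolar) → [n]
1 segment changes.

1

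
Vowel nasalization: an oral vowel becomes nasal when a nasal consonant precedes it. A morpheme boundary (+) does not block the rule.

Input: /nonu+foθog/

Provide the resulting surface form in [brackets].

[nõnũ+foθog]

/o/ after nasal /n/ → [õ]
/u/ after nasal /n/ → [ũ]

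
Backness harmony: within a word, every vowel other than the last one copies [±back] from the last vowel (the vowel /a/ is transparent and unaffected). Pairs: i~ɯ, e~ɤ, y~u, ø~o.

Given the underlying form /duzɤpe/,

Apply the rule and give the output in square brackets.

[dyzepe]

/u/ harmonizes with /e/ ([-back]) → [y]
/ɤ/ harmonizes with /e/ ([-back]) → [e]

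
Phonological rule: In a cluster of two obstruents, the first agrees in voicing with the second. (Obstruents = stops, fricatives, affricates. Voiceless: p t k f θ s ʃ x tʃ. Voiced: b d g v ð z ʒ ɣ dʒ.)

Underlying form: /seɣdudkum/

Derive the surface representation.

/d/ before /k/ (voiceless) → [t]

[seɣdutkum]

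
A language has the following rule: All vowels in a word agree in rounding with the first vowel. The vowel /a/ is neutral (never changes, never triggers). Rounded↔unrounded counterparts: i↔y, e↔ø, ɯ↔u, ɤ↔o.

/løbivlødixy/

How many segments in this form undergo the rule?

/i/ harmonizes with /ø/ ([+round]) → [y]
/i/ harmonizes with /ø/ ([+round]) → [y]
2 segments change.

2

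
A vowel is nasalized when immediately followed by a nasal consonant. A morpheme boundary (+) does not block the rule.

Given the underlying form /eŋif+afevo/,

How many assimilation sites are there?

/e/ before nasal /ŋ/ → [ẽ]
1 segment changes.

1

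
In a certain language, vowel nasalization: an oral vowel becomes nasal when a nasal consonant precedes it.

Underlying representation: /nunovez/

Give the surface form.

/u/ after nasal /n/ → [ũ]
/o/ after nasal /n/ → [õ]

[nũnõvez]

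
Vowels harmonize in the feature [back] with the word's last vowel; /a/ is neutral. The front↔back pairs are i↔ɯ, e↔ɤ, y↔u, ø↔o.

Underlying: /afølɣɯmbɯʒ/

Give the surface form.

/ø/ harmonizes with /ɯ/ ([+back]) → [o]

[afolɣɯmbɯʒ]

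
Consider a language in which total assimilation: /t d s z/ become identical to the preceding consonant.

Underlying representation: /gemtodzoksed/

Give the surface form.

/t/ after /m/ → [m] (total assimilation)
/z/ after /d/ → [d] (total assimilation)
/s/ after /k/ → [k] (total assimilation)

[gemmoddokked]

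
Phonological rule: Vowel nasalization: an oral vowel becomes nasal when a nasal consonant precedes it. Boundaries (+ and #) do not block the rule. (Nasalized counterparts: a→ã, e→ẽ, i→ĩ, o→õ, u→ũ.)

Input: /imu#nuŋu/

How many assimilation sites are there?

/u/ after nasal /m/ → [ũ]
/u/ after nasal /n/ → [ũ]
/u/ after nasal /ŋ/ → [ũ]
3 segments change.

3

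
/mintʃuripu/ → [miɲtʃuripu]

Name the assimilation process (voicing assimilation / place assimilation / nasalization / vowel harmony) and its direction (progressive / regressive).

place assimilation, regressive

/n/→[ɲ].
Each target copies a feature from the following segment, so the direction is regressive.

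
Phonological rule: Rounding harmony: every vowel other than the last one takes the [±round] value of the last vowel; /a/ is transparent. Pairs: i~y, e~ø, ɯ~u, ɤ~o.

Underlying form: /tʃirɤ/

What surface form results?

[tʃirɤ]

no segment meets the rule's conditions; no change.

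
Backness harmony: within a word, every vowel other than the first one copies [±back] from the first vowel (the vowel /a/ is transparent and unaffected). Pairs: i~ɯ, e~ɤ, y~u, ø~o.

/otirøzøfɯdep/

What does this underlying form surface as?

[otɯrozofɯdɤp]

/i/ harmonizes with /o/ ([+back]) → [ɯ]
/ø/ harmonizes with /o/ ([+back]) → [o]
/ø/ harmonizes with /o/ ([+back]) → [o]
/e/ harmonizes with /o/ ([+back]) → [ɤ]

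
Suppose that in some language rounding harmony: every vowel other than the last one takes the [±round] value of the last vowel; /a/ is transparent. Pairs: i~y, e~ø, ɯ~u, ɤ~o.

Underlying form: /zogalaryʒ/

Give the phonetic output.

no segment meets the rule's conditions; no change.

[zogalaryʒ]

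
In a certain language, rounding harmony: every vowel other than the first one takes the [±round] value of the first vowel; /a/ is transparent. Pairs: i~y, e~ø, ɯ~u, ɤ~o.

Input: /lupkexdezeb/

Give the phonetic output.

[lupkøxdøzøb]

/e/ harmonizes with /u/ ([+round]) → [ø]
/e/ harmonizes with /u/ ([+round]) → [ø]
/e/ harmonizes with /u/ ([+round]) → [ø]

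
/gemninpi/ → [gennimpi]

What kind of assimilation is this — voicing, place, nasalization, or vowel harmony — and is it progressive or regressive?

place assimilation, regressive

/m/→[n] /n/→[m].
Each target copies a feature from the following segment, so the direction is regressive.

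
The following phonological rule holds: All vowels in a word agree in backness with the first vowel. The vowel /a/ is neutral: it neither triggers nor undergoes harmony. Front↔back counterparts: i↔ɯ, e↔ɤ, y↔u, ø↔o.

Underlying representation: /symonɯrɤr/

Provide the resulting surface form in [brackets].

[symønirer]

/o/ harmonizes with /y/ ([-back]) → [ø]
/ɯ/ harmonizes with /y/ ([-back]) → [i]
/ɤ/ harmonizes with /y/ ([-back]) → [e]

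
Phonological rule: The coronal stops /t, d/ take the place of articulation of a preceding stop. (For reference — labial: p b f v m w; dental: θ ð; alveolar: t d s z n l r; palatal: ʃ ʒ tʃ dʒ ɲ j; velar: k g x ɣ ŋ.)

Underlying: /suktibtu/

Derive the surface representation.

/t/ after /k/ (velar) → [k]
/t/ after /b/ (labial) → [p]

[sukkibpu]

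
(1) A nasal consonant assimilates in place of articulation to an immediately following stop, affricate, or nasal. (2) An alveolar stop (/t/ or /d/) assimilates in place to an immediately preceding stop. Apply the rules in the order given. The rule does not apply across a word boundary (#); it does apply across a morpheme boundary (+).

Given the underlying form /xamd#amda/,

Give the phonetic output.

Rule 1: /m/ before /d/ (alveolar) → [n]
Rule 1: /m/ before /d/ (alveolar) → [n]
After rule 1: xand#anda
Rule 2: no segment meets the rule's conditions; no change.

[xand#anda]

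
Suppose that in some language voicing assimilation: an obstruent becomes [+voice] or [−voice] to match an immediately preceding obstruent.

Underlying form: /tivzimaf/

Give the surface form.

[tivzimaf]

no segment meets the rule's conditions; no change.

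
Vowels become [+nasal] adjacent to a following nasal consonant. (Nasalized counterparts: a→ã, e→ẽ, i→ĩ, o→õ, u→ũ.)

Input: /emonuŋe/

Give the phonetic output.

[ẽmõnũŋe]

/e/ before nasal /m/ → [ẽ]
/o/ before nasal /n/ → [õ]
/u/ before nasal /ŋ/ → [ũ]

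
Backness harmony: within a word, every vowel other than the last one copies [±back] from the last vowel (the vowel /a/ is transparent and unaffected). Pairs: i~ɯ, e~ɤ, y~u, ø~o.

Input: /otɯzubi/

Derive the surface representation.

/o/ harmonizes with /i/ ([-back]) → [ø]
/ɯ/ harmonizes with /i/ ([-back]) → [i]
/u/ harmonizes with /i/ ([-back]) → [y]

[øtizybi]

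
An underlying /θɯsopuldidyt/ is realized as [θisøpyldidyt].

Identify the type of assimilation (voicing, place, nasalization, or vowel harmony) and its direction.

vowel harmony, regressive

/ɯ/→[i] /o/→[ø] /u/→[y].
Vowels agree with the last vowel, so the harmony is regressive.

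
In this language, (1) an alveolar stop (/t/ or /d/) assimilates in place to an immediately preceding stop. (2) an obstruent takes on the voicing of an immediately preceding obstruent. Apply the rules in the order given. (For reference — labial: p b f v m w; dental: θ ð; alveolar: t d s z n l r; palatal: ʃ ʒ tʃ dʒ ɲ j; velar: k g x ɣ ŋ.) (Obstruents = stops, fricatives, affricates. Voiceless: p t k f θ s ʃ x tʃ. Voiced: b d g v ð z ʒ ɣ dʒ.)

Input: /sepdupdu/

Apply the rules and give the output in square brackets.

[seppuppu]

Rule 1: /d/ after /p/ (labial) → [b]
Rule 1: /d/ after /p/ (labial) → [b]
After rule 1: sepbupbu
Rule 2: /b/ after /p/ (voiceless) → [p]
Rule 2: /b/ after /p/ (voiceless) → [p]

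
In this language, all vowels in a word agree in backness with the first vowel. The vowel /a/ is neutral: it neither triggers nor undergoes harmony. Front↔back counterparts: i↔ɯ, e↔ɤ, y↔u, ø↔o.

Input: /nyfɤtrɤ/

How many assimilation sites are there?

/ɤ/ harmonizes with /y/ ([-back]) → [e]
/ɤ/ harmonizes with /y/ ([-back]) → [e]
2 segments change.

2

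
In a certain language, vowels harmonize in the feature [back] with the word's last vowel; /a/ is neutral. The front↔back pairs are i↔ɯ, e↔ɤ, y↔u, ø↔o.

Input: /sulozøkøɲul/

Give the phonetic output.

/ø/ harmonizes with /u/ ([+back]) → [o]
/ø/ harmonizes with /u/ ([+back]) → [o]

[sulozokoɲul]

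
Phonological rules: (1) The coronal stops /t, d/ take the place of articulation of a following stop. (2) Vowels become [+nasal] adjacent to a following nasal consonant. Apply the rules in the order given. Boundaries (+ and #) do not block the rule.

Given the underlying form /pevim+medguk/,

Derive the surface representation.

[pevĩm+megguk]

Rule 1: /d/ before /g/ (velar) → [g]
After rule 1: pevim+megguk
Rule 2: /i/ before nasal /m/ → [ĩ]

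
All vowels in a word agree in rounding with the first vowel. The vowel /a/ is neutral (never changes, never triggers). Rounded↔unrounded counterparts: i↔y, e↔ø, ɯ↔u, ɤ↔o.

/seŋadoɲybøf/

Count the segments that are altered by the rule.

3

/o/ harmonizes with /e/ ([-round]) → [ɤ]
/y/ harmonizes with /e/ ([-round]) → [i]
/ø/ harmonizes with /e/ ([-round]) → [e]
3 segments change.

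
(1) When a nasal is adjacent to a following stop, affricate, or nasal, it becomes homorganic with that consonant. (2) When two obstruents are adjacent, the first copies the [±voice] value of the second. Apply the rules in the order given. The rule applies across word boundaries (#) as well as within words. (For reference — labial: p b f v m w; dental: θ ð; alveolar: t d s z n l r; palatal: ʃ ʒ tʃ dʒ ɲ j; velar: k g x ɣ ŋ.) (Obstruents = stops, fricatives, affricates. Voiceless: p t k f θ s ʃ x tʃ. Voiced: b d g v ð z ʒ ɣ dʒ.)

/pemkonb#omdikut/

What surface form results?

[peŋkomb#ondikut]

Rule 1: /m/ before /k/ (velar) → [ŋ]
Rule 1: /n/ before /b/ (labial) → [m]
Rule 1: /m/ before /d/ (alveolar) → [n]
After rule 1: peŋkomb#ondikut
Rule 2: no segment meets the rule's conditions; no change.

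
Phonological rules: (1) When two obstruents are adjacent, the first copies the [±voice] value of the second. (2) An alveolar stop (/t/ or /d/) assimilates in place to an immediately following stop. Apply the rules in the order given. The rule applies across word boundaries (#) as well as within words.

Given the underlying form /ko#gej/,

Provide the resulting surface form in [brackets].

Rule 1: no segment meets the rule's conditions; no change.
After rule 1: ko#gej
Rule 2: no segment meets the rule's conditions; no change.

[ko#gej]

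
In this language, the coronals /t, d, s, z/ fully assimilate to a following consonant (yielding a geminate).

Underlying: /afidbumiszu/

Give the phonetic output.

/d/ before /b/ → [b] (total assimilation)
/s/ before /z/ → [z] (total assimilation)

[afibbumizzu]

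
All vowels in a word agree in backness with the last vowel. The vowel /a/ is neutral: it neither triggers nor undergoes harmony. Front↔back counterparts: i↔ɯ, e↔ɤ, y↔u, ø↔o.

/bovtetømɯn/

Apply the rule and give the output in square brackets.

/e/ harmonizes with /ɯ/ ([+back]) → [ɤ]
/ø/ harmonizes with /ɯ/ ([+back]) → [o]

[bovtɤtomɯn]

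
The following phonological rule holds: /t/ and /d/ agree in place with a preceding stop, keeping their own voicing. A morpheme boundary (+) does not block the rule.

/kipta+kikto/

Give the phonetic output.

[kippa+kikko]

/t/ after /p/ (labial) → [p]
/t/ after /k/ (velar) → [k]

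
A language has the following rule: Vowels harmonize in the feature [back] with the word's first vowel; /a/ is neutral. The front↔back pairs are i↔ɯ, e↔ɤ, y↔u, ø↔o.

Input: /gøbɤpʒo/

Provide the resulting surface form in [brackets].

[gøbepʒø]

/ɤ/ harmonizes with /ø/ ([-back]) → [e]
/o/ harmonizes with /ø/ ([-back]) → [ø]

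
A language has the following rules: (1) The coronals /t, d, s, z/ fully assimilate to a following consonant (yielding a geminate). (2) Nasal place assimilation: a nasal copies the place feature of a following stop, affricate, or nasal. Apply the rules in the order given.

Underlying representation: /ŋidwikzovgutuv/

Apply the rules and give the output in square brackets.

Rule 1: /d/ before /w/ → [w] (total assimilation)
After rule 1: ŋiwwikzovgutuv
Rule 2: no segment meets the rule's conditions; no change.

[ŋiwwikzovgutuv]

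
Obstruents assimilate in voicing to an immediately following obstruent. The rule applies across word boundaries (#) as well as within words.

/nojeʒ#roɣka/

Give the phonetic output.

/ɣ/ before /k/ (voiceless) → [x]

[nojeʒ#roxka]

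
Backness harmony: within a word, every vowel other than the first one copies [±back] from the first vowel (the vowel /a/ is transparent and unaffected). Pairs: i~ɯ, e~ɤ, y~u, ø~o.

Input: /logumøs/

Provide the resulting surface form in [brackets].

/ø/ harmonizes with /o/ ([+back]) → [o]

[logumos]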